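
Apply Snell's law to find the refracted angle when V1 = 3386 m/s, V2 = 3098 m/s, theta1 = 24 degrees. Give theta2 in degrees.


sin(theta1) = sin(24 deg) = 0.406737
sin(theta2) = V2/V1 * sin(theta1) = 3098/3386 * 0.406737 = 0.372141
theta2 = arcsin(0.372141) = 21.8477 degrees

21.8477


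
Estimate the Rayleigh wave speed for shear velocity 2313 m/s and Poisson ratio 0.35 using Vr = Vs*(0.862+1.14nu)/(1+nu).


Numerator factor = 0.862 + 1.14*0.35 = 1.261
Denominator = 1 + 0.35 = 1.35
Vr = 2313 * 1.261 / 1.35 = 2160.51 m/s

2160.51


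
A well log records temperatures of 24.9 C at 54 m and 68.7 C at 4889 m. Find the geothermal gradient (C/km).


dT = 68.7 - 24.9 = 43.8 C
dz = 4889 - 54 = 4835 m
gradient = dT/dz * 1000 = 43.8/4835 * 1000 = 9.0589 C/km

9.0589


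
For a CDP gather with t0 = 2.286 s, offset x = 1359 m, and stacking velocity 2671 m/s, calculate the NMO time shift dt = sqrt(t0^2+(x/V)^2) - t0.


x/Vnmo = 1359/2671 = 0.508798
(x/Vnmo)^2 = 0.258876
t0^2 = 5.225796
sqrt(5.225796 + 0.258876) = 2.341938
dt = 2.341938 - 2.286 = 0.055938

0.055938


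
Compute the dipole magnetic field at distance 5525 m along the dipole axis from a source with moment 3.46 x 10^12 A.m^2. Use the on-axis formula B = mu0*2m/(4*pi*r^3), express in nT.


m = 3.46 x 10^12 = 3460000000000 A.m^2
2m = 6920000000000 A.m^2
r^3 = 5525^3 = 168654078125
B = (4pi*10^-7) * 6920000000000 / (4*pi * 168654078125) * 1e9
= 8695928.465137 / 2119369651341.84 * 1e9
= 4103.073 nT

4103.073


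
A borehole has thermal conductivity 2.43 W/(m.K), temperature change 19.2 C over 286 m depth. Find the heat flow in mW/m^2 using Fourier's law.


q = k * dT / dz * 1000
= 2.43 * 19.2 / 286 * 1000
= 0.163133 * 1000
= 163.1329 mW/m^2

163.1329


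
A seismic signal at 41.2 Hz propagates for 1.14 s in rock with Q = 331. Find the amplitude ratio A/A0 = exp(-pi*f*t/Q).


pi*f*t/Q = pi*41.2*1.14/331 = 0.445783
A/A0 = exp(-0.445783) = 0.640322

0.640322


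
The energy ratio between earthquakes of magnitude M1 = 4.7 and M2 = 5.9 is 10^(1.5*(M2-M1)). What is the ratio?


M2 - M1 = 5.9 - 4.7 = 1.2
1.5 * 1.2 = 1.8
ratio = 10^1.8 = 63.1

63.1


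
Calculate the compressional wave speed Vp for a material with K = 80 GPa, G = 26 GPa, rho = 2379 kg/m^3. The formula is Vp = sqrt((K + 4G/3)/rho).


First compute the effective modulus:
K + 4G/3 = 80e9 + 4*26e9/3 = 114666666666.67 Pa
Then divide by density:
114666666666.67 / 2379 = 48199523.6094 Pa/(kg/m^3)
Take the square root:
Vp = sqrt(48199523.6094) = 6942.59 m/s

6942.59


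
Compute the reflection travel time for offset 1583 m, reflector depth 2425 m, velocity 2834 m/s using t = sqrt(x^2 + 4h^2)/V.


x^2 + 4h^2 = 1583^2 + 4*2425^2 = 2505889 + 23522500 = 26028389
sqrt(26028389) = 5101.8025
t = 5101.8025 / 2834 = 1.8002 s

1.8002


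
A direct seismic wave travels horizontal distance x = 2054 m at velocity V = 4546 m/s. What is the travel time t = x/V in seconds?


t = x / V
= 2054 / 4546
= 0.4518 s

0.4518


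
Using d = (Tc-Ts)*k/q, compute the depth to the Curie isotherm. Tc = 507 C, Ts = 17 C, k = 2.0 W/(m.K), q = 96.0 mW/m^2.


T_Curie - T_surf = 507 - 17 = 490 C
Convert q to W/m^2: 96.0 mW/m^2 = 0.096 W/m^2
d = 490 * 2.0 / 0.096 = 10208.33 m

10208.33


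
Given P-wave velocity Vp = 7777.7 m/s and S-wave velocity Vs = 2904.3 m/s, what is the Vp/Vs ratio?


Vp/Vs = 7777.7 / 2904.3
= 2.678

2.678


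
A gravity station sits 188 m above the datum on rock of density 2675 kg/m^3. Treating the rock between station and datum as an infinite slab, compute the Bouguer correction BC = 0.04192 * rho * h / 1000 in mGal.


BC = 0.04192 * rho * h / 1000
= 0.04192 * 2675 * 188 / 1000
= 21.0816 mGal

21.0816


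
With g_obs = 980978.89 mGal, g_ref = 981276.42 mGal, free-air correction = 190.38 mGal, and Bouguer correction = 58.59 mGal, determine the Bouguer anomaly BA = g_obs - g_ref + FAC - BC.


BA = g_obs - g_ref + FAC - BC
= 980978.89 - 981276.42 + 190.38 - 58.59
= -165.74 mGal

-165.74


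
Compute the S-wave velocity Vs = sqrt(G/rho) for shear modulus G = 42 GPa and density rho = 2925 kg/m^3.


Convert G to Pa: G = 42e9 Pa
Compute G/rho = 42e9 / 2925 = 14358974.359
Vs = sqrt(14358974.359) = 3789.32 m/s

3789.32


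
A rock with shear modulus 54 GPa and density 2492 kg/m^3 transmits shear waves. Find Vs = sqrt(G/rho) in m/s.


Convert G to Pa: G = 54e9 Pa
Compute G/rho = 54e9 / 2492 = 21669341.8941
Vs = sqrt(21669341.8941) = 4655.03 m/s

4655.03


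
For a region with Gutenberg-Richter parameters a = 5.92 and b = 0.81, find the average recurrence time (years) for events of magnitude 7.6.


log10(N) = 5.92 - 0.81*7.6 = -0.236
N = 10^-0.236 = 0.580764
T = 1/N = 1/0.580764 = 1.7219 years

1.7219


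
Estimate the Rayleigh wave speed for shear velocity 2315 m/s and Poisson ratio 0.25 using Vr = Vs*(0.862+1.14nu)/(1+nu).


Numerator factor = 0.862 + 1.14*0.25 = 1.147
Denominator = 1 + 0.25 = 1.25
Vr = 2315 * 1.147 / 1.25 = 2124.24 m/s

2124.24


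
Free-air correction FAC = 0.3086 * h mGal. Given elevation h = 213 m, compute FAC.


FAC = 0.3086 * h
= 0.3086 * 213
= 65.7318 mGal

65.7318


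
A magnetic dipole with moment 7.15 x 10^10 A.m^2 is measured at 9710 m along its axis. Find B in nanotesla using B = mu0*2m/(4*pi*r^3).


m = 7.15 x 10^10 = 71500000000 A.m^2
2m = 143000000000 A.m^2
r^3 = 9710^3 = 915498611000
B = (4pi*10^-7) * 143000000000 / (4*pi * 915498611000) * 1e9
= 179699.099785 / 11504494842757.04 * 1e9
= 15.6199 nT

15.6199


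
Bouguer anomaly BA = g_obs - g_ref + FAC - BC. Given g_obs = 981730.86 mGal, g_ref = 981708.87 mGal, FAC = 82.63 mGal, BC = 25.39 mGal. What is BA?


BA = g_obs - g_ref + FAC - BC
= 981730.86 - 981708.87 + 82.63 - 25.39
= 79.23 mGal

79.23


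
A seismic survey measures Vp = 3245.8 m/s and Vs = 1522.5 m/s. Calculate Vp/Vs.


Vp/Vs = 3245.8 / 1522.5
= 2.1319

2.1319


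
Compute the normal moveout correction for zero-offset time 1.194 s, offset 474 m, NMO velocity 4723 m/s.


x/Vnmo = 474/4723 = 0.10036
(x/Vnmo)^2 = 0.010072
t0^2 = 1.425636
sqrt(1.425636 + 0.010072) = 1.19821
dt = 1.19821 - 1.194 = 0.00421

0.00421


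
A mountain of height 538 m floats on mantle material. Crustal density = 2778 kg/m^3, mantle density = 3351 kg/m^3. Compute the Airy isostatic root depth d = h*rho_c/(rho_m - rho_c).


rho_m - rho_c = 3351 - 2778 = 573
d = 538 * 2778 / 573
= 1494564 / 573
= 2608.31 m

2608.31


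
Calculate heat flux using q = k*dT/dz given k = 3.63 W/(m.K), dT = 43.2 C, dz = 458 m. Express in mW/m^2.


q = k * dT / dz * 1000
= 3.63 * 43.2 / 458 * 1000
= 0.342393 * 1000
= 342.393 mW/m^2

342.393


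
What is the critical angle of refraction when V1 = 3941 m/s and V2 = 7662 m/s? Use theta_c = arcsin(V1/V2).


V1/V2 = 3941/7662 = 0.514357
theta_c = arcsin(0.514357) = 30.9545 degrees

30.9545


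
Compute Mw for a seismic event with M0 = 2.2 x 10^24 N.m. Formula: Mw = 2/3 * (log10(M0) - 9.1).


log10(M0) = log10(2.2 x 10^24) = 24.3424
Mw = 2/3 * (24.3424 - 9.1)
= 2/3 * 15.2424
= 10.16

10.16


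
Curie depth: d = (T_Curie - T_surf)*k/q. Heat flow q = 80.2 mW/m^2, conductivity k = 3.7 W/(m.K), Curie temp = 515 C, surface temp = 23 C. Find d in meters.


T_Curie - T_surf = 515 - 23 = 492 C
Convert q to W/m^2: 80.2 mW/m^2 = 0.0802 W/m^2
d = 492 * 3.7 / 0.0802 = 22698.25 m

22698.25


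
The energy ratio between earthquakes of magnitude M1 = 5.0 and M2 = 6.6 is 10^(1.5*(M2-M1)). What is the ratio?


M2 - M1 = 6.6 - 5.0 = 1.6
1.5 * 1.6 = 2.4
ratio = 10^2.4 = 251.19

251.19


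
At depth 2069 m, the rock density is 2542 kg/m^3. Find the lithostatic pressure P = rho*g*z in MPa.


P = rho * g * z / 1e6
= 2542 * 9.81 * 2069 / 1e6
= 51594694.38 / 1e6
= 51.5947 MPa

51.5947


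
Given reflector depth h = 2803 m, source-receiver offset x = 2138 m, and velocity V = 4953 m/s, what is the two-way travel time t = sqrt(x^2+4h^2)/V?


x^2 + 4h^2 = 2138^2 + 4*2803^2 = 4571044 + 31427236 = 35998280
sqrt(35998280) = 5999.8567
t = 5999.8567 / 4953 = 1.2114 s

1.2114


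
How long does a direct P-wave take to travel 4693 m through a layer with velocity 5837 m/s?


t = x / V
= 4693 / 5837
= 0.804 s

0.804


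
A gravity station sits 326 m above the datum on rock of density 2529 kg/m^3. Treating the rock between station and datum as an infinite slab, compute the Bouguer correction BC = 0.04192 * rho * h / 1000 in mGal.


BC = 0.04192 * rho * h / 1000
= 0.04192 * 2529 * 326 / 1000
= 34.5611 mGal

34.5611


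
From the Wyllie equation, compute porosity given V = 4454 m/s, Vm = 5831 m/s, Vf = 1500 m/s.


1/V - 1/Vm = 1/4454 - 1/5831 = 5.302e-05
1/Vf - 1/Vm = 1/1500 - 1/5831 = 0.00049517
phi = 5.302e-05 / 0.00049517 = 0.1071

0.1071


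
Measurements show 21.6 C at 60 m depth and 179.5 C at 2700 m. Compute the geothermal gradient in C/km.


dT = 179.5 - 21.6 = 157.9 C
dz = 2700 - 60 = 2640 m
gradient = dT/dz * 1000 = 157.9/2640 * 1000 = 59.8106 C/km

59.8106


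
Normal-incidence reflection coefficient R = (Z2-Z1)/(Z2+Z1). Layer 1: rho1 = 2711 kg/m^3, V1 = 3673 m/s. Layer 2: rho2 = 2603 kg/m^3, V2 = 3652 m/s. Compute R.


Z1 = 2711 * 3673 = 9957503
Z2 = 2603 * 3652 = 9506156
R = (9506156 - 9957503) / (9506156 + 9957503) = -451347 / 19463659 = -0.0232

-0.0232


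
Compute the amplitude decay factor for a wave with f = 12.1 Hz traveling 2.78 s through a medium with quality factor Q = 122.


pi*f*t/Q = pi*12.1*2.78/122 = 0.866204
A/A0 = exp(-0.866204) = 0.420545

0.420545


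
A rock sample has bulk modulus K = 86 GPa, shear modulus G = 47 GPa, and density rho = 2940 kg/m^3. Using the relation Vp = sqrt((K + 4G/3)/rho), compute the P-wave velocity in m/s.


First compute the effective modulus:
K + 4G/3 = 86e9 + 4*47e9/3 = 148666666666.67 Pa
Then divide by density:
148666666666.67 / 2940 = 50566893.424 Pa/(kg/m^3)
Take the square root:
Vp = sqrt(50566893.424) = 7111.04 m/s

7111.04


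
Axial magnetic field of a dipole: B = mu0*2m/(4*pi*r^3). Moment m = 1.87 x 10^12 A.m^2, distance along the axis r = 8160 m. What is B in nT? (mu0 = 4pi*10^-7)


m = 1.87 x 10^12 = 1870000000000 A.m^2
2m = 3740000000000 A.m^2
r^3 = 8160^3 = 543338496000
B = (4pi*10^-7) * 3740000000000 / (4*pi * 543338496000) * 1e9
= 4699822.60977 / 6827792909784.51 * 1e9
= 688.337 nT

688.337


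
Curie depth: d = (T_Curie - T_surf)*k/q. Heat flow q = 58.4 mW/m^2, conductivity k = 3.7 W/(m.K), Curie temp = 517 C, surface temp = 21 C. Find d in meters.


T_Curie - T_surf = 517 - 21 = 496 C
Convert q to W/m^2: 58.4 mW/m^2 = 0.0584 W/m^2
d = 496 * 3.7 / 0.0584 = 31424.66 m

31424.66


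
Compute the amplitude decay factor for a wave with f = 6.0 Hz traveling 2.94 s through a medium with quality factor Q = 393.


pi*f*t/Q = pi*6.0*2.94/393 = 0.141012
A/A0 = exp(-0.141012) = 0.868479

0.868479


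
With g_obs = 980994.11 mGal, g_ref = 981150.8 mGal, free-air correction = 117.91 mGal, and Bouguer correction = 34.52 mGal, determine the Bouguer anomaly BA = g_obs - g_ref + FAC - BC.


BA = g_obs - g_ref + FAC - BC
= 980994.11 - 981150.8 + 117.91 - 34.52
= -73.3 mGal

-73.3


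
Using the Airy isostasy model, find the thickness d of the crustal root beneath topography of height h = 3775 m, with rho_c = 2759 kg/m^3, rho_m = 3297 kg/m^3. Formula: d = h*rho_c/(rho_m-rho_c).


rho_m - rho_c = 3297 - 2759 = 538
d = 3775 * 2759 / 538
= 10415225 / 538
= 19359.15 m

19359.15


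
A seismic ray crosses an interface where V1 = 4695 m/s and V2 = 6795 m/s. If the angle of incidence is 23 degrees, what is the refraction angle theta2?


sin(theta1) = sin(23 deg) = 0.390731
sin(theta2) = V2/V1 * sin(theta1) = 6795/4695 * 0.390731 = 0.565499
theta2 = arcsin(0.565499) = 34.437 degrees

34.437


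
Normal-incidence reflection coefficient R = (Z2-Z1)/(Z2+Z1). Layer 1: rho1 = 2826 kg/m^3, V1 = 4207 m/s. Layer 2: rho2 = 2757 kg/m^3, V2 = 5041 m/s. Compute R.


Z1 = 2826 * 4207 = 11888982
Z2 = 2757 * 5041 = 13898037
R = (13898037 - 11888982) / (13898037 + 11888982) = 2009055 / 25787019 = 0.0779

0.0779


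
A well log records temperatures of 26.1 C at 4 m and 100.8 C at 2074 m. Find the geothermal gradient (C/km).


dT = 100.8 - 26.1 = 74.7 C
dz = 2074 - 4 = 2070 m
gradient = dT/dz * 1000 = 74.7/2070 * 1000 = 36.087 C/km

36.087


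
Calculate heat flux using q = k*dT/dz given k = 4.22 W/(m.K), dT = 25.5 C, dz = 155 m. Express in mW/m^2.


q = k * dT / dz * 1000
= 4.22 * 25.5 / 155 * 1000
= 0.694258 * 1000
= 694.2581 mW/m^2

694.2581


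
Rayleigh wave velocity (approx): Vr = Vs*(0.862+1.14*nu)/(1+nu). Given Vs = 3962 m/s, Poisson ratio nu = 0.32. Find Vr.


Numerator factor = 0.862 + 1.14*0.32 = 1.2268
Denominator = 1 + 0.32 = 1.32
Vr = 3962 * 1.2268 / 1.32 = 3682.26 m/s

3682.26


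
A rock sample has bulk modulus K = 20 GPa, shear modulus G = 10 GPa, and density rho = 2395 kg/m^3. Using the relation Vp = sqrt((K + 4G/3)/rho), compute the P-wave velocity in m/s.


First compute the effective modulus:
K + 4G/3 = 20e9 + 4*10e9/3 = 33333333333.33 Pa
Then divide by density:
33333333333.33 / 2395 = 13917884.4816 Pa/(kg/m^3)
Take the square root:
Vp = sqrt(13917884.4816) = 3730.67 m/s

3730.67


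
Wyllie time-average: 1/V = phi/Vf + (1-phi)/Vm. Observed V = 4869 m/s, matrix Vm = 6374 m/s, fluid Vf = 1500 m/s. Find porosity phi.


1/V - 1/Vm = 1/4869 - 1/6374 = 4.849e-05
1/Vf - 1/Vm = 1/1500 - 1/6374 = 0.00050978
phi = 4.849e-05 / 0.00050978 = 0.0951

0.0951


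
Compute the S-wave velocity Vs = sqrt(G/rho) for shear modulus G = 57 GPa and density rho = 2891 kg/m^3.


Convert G to Pa: G = 57e9 Pa
Compute G/rho = 57e9 / 2891 = 19716361.1207
Vs = sqrt(19716361.1207) = 4440.31 m/s

4440.31


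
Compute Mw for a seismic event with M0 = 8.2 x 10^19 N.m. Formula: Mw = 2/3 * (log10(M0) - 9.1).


log10(M0) = log10(8.2 x 10^19) = 19.9138
Mw = 2/3 * (19.9138 - 9.1)
= 2/3 * 10.8138
= 7.21

7.21


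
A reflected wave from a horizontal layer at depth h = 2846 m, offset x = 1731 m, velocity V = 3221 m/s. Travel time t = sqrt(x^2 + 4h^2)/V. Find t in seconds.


x^2 + 4h^2 = 1731^2 + 4*2846^2 = 2996361 + 32398864 = 35395225
sqrt(35395225) = 5949.3886
t = 5949.3886 / 3221 = 1.8471 s

1.8471


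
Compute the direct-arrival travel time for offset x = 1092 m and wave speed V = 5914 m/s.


t = x / V
= 1092 / 5914
= 0.1846 s

0.1846


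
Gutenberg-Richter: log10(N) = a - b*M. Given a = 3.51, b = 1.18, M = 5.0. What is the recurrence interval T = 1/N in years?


log10(N) = 3.51 - 1.18*5.0 = -2.39
N = 10^-2.39 = 0.004074
T = 1/N = 1/0.004074 = 245.4709 years

245.4709


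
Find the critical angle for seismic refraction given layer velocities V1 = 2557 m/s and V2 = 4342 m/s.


V1/V2 = 2557/4342 = 0.588899
theta_c = arcsin(0.588899) = 36.0789 degrees

36.0789


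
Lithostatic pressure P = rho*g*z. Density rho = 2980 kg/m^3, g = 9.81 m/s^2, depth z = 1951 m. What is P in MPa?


P = rho * g * z / 1e6
= 2980 * 9.81 * 1951 / 1e6
= 57035143.8 / 1e6
= 57.0351 MPa

57.0351


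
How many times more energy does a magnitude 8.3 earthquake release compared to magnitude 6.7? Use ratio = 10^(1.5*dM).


M2 - M1 = 8.3 - 6.7 = 1.6
1.5 * 1.6 = 2.4
ratio = 10^2.4 = 251.19

251.19


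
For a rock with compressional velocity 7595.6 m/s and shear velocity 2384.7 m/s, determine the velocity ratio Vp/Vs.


Vp/Vs = 7595.6 / 2384.7
= 3.1851

3.1851


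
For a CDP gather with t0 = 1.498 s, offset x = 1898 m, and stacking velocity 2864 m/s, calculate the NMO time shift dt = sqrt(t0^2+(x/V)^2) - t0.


x/Vnmo = 1898/2864 = 0.662709
(x/Vnmo)^2 = 0.439184
t0^2 = 2.244004
sqrt(2.244004 + 0.439184) = 1.638044
dt = 1.638044 - 1.498 = 0.140044

0.140044


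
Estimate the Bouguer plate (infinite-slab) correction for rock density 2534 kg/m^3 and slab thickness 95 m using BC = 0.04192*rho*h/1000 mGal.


BC = 0.04192 * rho * h / 1000
= 0.04192 * 2534 * 95 / 1000
= 10.0914 mGal

10.0914


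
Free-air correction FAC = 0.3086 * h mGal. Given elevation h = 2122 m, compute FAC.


FAC = 0.3086 * h
= 0.3086 * 2122
= 654.8492 mGal

654.8492


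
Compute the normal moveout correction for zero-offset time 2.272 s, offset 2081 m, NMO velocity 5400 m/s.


x/Vnmo = 2081/5400 = 0.38537
(x/Vnmo)^2 = 0.14851
t0^2 = 5.161984
sqrt(5.161984 + 0.14851) = 2.304451
dt = 2.304451 - 2.272 = 0.032451

0.032451


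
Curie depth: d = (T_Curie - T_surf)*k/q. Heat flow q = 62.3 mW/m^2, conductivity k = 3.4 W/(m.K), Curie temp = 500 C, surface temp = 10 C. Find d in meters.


T_Curie - T_surf = 500 - 10 = 490 C
Convert q to W/m^2: 62.3 mW/m^2 = 0.0623 W/m^2
d = 490 * 3.4 / 0.0623 = 26741.57 m

26741.57


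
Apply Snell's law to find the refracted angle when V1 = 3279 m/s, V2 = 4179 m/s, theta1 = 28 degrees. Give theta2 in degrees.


sin(theta1) = sin(28 deg) = 0.469472
sin(theta2) = V2/V1 * sin(theta1) = 4179/3279 * 0.469472 = 0.598329
theta2 = arcsin(0.598329) = 36.7503 degrees

36.7503


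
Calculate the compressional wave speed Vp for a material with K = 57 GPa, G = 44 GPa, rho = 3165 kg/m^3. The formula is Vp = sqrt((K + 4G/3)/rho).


First compute the effective modulus:
K + 4G/3 = 57e9 + 4*44e9/3 = 115666666666.67 Pa
Then divide by density:
115666666666.67 / 3165 = 36545550.2896 Pa/(kg/m^3)
Take the square root:
Vp = sqrt(36545550.2896) = 6045.29 m/s

6045.29


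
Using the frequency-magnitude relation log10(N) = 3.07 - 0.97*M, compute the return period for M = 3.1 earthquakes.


log10(N) = 3.07 - 0.97*3.1 = 0.063
N = 10^0.063 = 1.156112
T = 1/N = 1/1.156112 = 0.865 years

0.865


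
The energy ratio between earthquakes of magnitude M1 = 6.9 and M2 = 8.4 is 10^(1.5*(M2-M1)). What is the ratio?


M2 - M1 = 8.4 - 6.9 = 1.5
1.5 * 1.5 = 2.25
ratio = 10^2.25 = 177.83

177.83


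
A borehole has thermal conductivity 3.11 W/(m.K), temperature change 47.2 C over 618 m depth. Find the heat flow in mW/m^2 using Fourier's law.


q = k * dT / dz * 1000
= 3.11 * 47.2 / 618 * 1000
= 0.237528 * 1000
= 237.5275 mW/m^2

237.5275


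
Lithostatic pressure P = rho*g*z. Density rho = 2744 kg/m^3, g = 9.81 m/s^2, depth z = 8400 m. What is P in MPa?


P = rho * g * z / 1e6
= 2744 * 9.81 * 8400 / 1e6
= 226116576.0 / 1e6
= 226.1166 MPa

226.1166


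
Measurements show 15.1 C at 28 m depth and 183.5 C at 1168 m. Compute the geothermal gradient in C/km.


dT = 183.5 - 15.1 = 168.4 C
dz = 1168 - 28 = 1140 m
gradient = dT/dz * 1000 = 168.4/1140 * 1000 = 147.7193 C/km

147.7193


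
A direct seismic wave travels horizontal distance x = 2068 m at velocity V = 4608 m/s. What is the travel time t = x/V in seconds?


t = x / V
= 2068 / 4608
= 0.4488 s

0.4488


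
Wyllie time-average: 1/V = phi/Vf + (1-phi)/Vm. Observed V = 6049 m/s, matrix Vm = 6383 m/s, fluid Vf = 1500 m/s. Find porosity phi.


1/V - 1/Vm = 1/6049 - 1/6383 = 8.65e-06
1/Vf - 1/Vm = 1/1500 - 1/6383 = 0.00051
phi = 8.65e-06 / 0.00051 = 0.017

0.017


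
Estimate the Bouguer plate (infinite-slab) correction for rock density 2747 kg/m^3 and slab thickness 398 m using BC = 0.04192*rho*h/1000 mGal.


BC = 0.04192 * rho * h / 1000
= 0.04192 * 2747 * 398 / 1000
= 45.8314 mGal

45.8314


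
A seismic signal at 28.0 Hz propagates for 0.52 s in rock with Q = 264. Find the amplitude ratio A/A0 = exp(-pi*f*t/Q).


pi*f*t/Q = pi*28.0*0.52/264 = 0.173264
A/A0 = exp(-0.173264) = 0.840916

0.840916


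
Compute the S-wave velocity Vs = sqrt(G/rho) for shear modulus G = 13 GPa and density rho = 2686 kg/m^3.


Convert G to Pa: G = 13e9 Pa
Compute G/rho = 13e9 / 2686 = 4839910.6478
Vs = sqrt(4839910.6478) = 2199.98 m/s

2199.98


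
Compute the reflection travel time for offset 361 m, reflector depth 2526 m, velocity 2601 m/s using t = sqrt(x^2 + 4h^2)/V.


x^2 + 4h^2 = 361^2 + 4*2526^2 = 130321 + 25522704 = 25653025
sqrt(25653025) = 5064.8815
t = 5064.8815 / 2601 = 1.9473 s

1.9473


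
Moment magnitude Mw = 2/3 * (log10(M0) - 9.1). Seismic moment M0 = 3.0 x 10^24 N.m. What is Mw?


log10(M0) = log10(3.0 x 10^24) = 24.4771
Mw = 2/3 * (24.4771 - 9.1)
= 2/3 * 15.3771
= 10.25

10.25


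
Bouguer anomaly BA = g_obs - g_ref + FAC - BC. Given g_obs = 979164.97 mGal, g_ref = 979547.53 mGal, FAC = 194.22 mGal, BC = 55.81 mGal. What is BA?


BA = g_obs - g_ref + FAC - BC
= 979164.97 - 979547.53 + 194.22 - 55.81
= -244.15 mGal

-244.15


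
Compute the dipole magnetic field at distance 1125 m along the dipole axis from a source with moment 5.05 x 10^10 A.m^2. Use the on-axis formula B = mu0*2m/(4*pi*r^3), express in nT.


m = 5.05 x 10^10 = 50500000000 A.m^2
2m = 101000000000 A.m^2
r^3 = 1125^3 = 1423828125
B = (4pi*10^-7) * 101000000000 / (4*pi * 1423828125) * 1e9
= 126920.343205 / 17892351909.9 * 1e9
= 7093.5528 nT

7093.5528


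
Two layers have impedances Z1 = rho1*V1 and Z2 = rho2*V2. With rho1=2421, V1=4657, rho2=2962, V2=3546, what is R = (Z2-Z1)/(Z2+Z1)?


Z1 = 2421 * 4657 = 11274597
Z2 = 2962 * 3546 = 10503252
R = (10503252 - 11274597) / (10503252 + 11274597) = -771345 / 21777849 = -0.0354

-0.0354


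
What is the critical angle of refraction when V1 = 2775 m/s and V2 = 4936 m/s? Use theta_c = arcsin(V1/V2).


V1/V2 = 2775/4936 = 0.562196
theta_c = arcsin(0.562196) = 34.2078 degrees

34.2078


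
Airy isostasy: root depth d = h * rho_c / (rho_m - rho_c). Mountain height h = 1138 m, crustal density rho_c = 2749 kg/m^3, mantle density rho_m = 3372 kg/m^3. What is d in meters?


rho_m - rho_c = 3372 - 2749 = 623
d = 1138 * 2749 / 623
= 3128362 / 623
= 5021.45 m

5021.45


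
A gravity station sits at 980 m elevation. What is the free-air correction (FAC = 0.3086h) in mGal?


FAC = 0.3086 * h
= 0.3086 * 980
= 302.428 mGal

302.428


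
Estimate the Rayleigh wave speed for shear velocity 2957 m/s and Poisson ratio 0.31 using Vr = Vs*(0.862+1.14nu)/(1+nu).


Numerator factor = 0.862 + 1.14*0.31 = 1.2154
Denominator = 1 + 0.31 = 1.31
Vr = 2957 * 1.2154 / 1.31 = 2743.46 m/s

2743.46


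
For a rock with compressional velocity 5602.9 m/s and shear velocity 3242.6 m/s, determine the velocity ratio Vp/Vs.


Vp/Vs = 5602.9 / 3242.6
= 1.7279

1.7279


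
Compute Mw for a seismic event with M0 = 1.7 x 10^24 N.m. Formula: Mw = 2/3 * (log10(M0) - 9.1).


log10(M0) = log10(1.7 x 10^24) = 24.2304
Mw = 2/3 * (24.2304 - 9.1)
= 2/3 * 15.1304
= 10.09

10.09


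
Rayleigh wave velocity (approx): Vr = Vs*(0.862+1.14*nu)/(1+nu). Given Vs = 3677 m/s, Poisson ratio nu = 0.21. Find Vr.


Numerator factor = 0.862 + 1.14*0.21 = 1.1014
Denominator = 1 + 0.21 = 1.21
Vr = 3677 * 1.1014 / 1.21 = 3346.98 m/s

3346.98


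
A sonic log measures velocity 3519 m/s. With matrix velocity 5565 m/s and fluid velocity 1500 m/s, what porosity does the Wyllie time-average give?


1/V - 1/Vm = 1/3519 - 1/5565 = 0.00010448
1/Vf - 1/Vm = 1/1500 - 1/5565 = 0.00048697
phi = 0.00010448 / 0.00048697 = 0.2145

0.2145


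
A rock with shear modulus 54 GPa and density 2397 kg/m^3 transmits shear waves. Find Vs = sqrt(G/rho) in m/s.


Convert G to Pa: G = 54e9 Pa
Compute G/rho = 54e9 / 2397 = 22528160.2003
Vs = sqrt(22528160.2003) = 4746.38 m/s

4746.38


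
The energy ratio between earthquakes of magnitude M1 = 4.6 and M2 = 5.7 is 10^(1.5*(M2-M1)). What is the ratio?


M2 - M1 = 5.7 - 4.6 = 1.1
1.5 * 1.1 = 1.65
ratio = 10^1.65 = 44.67

44.67


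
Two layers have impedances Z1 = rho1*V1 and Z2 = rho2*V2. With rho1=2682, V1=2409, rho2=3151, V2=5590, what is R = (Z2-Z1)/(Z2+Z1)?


Z1 = 2682 * 2409 = 6460938
Z2 = 3151 * 5590 = 17614090
R = (17614090 - 6460938) / (17614090 + 6460938) = 11153152 / 24075028 = 0.4633

0.4633


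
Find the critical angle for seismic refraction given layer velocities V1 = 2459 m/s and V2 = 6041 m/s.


V1/V2 = 2459/6041 = 0.407052
theta_c = arcsin(0.407052) = 24.0198 degrees

24.0198


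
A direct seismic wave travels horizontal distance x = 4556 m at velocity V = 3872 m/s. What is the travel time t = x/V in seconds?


t = x / V
= 4556 / 3872
= 1.1767 s

1.1767


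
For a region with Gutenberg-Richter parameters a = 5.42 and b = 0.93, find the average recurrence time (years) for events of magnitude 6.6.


log10(N) = 5.42 - 0.93*6.6 = -0.718
N = 10^-0.718 = 0.191426
T = 1/N = 1/0.191426 = 5.224 years

5.224


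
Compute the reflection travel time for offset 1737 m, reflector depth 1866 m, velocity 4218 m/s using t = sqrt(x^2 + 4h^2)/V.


x^2 + 4h^2 = 1737^2 + 4*1866^2 = 3017169 + 13927824 = 16944993
sqrt(16944993) = 4116.4296
t = 4116.4296 / 4218 = 0.9759 s

0.9759


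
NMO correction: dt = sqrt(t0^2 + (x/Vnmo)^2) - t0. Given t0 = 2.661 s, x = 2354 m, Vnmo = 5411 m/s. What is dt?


x/Vnmo = 2354/5411 = 0.43504
(x/Vnmo)^2 = 0.18926
t0^2 = 7.080921
sqrt(7.080921 + 0.18926) = 2.696327
dt = 2.696327 - 2.661 = 0.035327

0.035327


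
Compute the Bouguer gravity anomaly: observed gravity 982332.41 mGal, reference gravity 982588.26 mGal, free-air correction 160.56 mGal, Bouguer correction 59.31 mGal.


BA = g_obs - g_ref + FAC - BC
= 982332.41 - 982588.26 + 160.56 - 59.31
= -154.6 mGal

-154.6


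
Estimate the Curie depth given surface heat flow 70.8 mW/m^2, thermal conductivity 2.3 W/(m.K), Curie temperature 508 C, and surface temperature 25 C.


T_Curie - T_surf = 508 - 25 = 483 C
Convert q to W/m^2: 70.8 mW/m^2 = 0.0708 W/m^2
d = 483 * 2.3 / 0.0708 = 15690.68 m

15690.68


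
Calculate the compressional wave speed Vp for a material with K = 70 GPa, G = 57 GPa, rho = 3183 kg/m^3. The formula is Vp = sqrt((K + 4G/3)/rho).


First compute the effective modulus:
K + 4G/3 = 70e9 + 4*57e9/3 = 146000000000.0 Pa
Then divide by density:
146000000000.0 / 3183 = 45868677.3484 Pa/(kg/m^3)
Take the square root:
Vp = sqrt(45868677.3484) = 6772.64 m/s

6772.64


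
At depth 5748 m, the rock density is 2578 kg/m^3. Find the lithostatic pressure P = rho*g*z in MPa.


P = rho * g * z / 1e6
= 2578 * 9.81 * 5748 / 1e6
= 145367954.64 / 1e6
= 145.368 MPa

145.368


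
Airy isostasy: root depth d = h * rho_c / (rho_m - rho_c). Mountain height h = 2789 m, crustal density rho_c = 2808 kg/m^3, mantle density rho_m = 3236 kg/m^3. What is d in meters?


rho_m - rho_c = 3236 - 2808 = 428
d = 2789 * 2808 / 428
= 7831512 / 428
= 18297.93 m

18297.93


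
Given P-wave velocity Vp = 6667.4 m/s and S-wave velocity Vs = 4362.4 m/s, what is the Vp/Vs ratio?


Vp/Vs = 6667.4 / 4362.4
= 1.5284

1.5284


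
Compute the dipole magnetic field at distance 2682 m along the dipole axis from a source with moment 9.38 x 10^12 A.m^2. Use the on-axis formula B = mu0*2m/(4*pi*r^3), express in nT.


m = 9.38 x 10^12 = 9380000000000 A.m^2
2m = 18760000000000 A.m^2
r^3 = 2682^3 = 19291958568
B = (4pi*10^-7) * 18760000000000 / (4*pi * 19291958568) * 1e9
= 23574511.272538 / 242429901242.35 * 1e9
= 97242.5891 nT

97242.5891


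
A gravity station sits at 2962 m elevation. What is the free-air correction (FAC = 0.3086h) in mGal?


FAC = 0.3086 * h
= 0.3086 * 2962
= 914.0732 mGal

914.0732


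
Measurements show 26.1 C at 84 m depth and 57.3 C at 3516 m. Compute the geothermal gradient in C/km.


dT = 57.3 - 26.1 = 31.2 C
dz = 3516 - 84 = 3432 m
gradient = dT/dz * 1000 = 31.2/3432 * 1000 = 9.0909 C/km

9.0909


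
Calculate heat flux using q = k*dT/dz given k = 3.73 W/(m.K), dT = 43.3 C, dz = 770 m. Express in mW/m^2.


q = k * dT / dz * 1000
= 3.73 * 43.3 / 770 * 1000
= 0.209752 * 1000
= 209.7519 mW/m^2

209.7519


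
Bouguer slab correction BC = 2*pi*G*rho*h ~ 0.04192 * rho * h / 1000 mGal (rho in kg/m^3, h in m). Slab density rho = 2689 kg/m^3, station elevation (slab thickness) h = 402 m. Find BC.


BC = 0.04192 * rho * h / 1000
= 0.04192 * 2689 * 402 / 1000
= 45.3146 mGal

45.3146


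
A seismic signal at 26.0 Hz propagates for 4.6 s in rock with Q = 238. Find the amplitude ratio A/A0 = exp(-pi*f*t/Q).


pi*f*t/Q = pi*26.0*4.6/238 = 1.578716
A/A0 = exp(-1.578716) = 0.20624

0.20624


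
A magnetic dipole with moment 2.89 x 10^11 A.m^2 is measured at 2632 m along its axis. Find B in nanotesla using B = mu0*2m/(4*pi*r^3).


m = 2.89 x 10^11 = 289000000000 A.m^2
2m = 578000000000 A.m^2
r^3 = 2632^3 = 18232979968
B = (4pi*10^-7) * 578000000000 / (4*pi * 18232979968) * 1e9
= 726336.22151 / 229122383682.07 * 1e9
= 3170.0797 nT

3170.0797


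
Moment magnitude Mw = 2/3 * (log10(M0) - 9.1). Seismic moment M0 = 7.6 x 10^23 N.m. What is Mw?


log10(M0) = log10(7.6 x 10^23) = 23.8808
Mw = 2/3 * (23.8808 - 9.1)
= 2/3 * 14.7808
= 9.85

9.85


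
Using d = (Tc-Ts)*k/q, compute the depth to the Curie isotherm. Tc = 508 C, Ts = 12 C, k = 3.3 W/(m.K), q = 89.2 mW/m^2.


T_Curie - T_surf = 508 - 12 = 496 C
Convert q to W/m^2: 89.2 mW/m^2 = 0.0892 W/m^2
d = 496 * 3.3 / 0.0892 = 18349.78 m

18349.78


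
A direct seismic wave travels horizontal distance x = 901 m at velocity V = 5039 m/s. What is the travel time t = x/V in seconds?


t = x / V
= 901 / 5039
= 0.1788 s

0.1788


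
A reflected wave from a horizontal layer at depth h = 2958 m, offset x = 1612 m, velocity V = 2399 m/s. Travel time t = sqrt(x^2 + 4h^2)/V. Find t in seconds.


x^2 + 4h^2 = 1612^2 + 4*2958^2 = 2598544 + 34999056 = 37597600
sqrt(37597600) = 6131.6882
t = 6131.6882 / 2399 = 2.5559 s

2.5559


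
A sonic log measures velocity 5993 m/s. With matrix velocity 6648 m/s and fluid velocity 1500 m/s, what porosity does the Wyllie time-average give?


1/V - 1/Vm = 1/5993 - 1/6648 = 1.644e-05
1/Vf - 1/Vm = 1/1500 - 1/6648 = 0.00051625
phi = 1.644e-05 / 0.00051625 = 0.0318

0.0318


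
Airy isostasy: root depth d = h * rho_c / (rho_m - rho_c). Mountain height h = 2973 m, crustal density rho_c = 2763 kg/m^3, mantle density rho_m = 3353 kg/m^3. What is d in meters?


rho_m - rho_c = 3353 - 2763 = 590
d = 2973 * 2763 / 590
= 8214399 / 590
= 13922.71 m

13922.71


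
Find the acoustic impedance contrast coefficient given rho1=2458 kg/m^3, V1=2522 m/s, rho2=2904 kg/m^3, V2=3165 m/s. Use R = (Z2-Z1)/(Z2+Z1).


Z1 = 2458 * 2522 = 6199076
Z2 = 2904 * 3165 = 9191160
R = (9191160 - 6199076) / (9191160 + 6199076) = 2992084 / 15390236 = 0.1944

0.1944


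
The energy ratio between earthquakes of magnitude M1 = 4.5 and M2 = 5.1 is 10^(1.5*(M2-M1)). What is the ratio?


M2 - M1 = 5.1 - 4.5 = 0.6
1.5 * 0.6 = 0.9
ratio = 10^0.9 = 7.94

7.94


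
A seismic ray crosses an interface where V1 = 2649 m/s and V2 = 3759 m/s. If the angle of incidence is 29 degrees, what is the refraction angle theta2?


sin(theta1) = sin(29 deg) = 0.48481
sin(theta2) = V2/V1 * sin(theta1) = 3759/2649 * 0.48481 = 0.687957
theta2 = arcsin(0.687957) = 43.4686 degrees

43.4686


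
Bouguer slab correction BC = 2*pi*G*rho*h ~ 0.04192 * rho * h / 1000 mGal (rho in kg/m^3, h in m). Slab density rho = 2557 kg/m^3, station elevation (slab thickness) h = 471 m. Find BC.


BC = 0.04192 * rho * h / 1000
= 0.04192 * 2557 * 471 / 1000
= 50.4862 mGal

50.4862


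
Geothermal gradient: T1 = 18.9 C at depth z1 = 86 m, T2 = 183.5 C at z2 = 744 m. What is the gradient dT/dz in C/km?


dT = 183.5 - 18.9 = 164.6 C
dz = 744 - 86 = 658 m
gradient = dT/dz * 1000 = 164.6/658 * 1000 = 250.152 C/km

250.152


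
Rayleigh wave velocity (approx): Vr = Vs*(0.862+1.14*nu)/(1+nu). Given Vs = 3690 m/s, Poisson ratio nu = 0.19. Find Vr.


Numerator factor = 0.862 + 1.14*0.19 = 1.0786
Denominator = 1 + 0.19 = 1.19
Vr = 3690 * 1.0786 / 1.19 = 3344.57 m/s

3344.57


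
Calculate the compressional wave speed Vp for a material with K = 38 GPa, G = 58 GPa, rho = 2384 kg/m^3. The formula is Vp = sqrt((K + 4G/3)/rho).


First compute the effective modulus:
K + 4G/3 = 38e9 + 4*58e9/3 = 115333333333.33 Pa
Then divide by density:
115333333333.33 / 2384 = 48378076.0626 Pa/(kg/m^3)
Take the square root:
Vp = sqrt(48378076.0626) = 6955.44 m/s

6955.44


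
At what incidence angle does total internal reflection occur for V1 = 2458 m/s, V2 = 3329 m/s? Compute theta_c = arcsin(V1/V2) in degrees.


V1/V2 = 2458/3329 = 0.73836
theta_c = arcsin(0.73836) = 47.5919 degrees

47.5919


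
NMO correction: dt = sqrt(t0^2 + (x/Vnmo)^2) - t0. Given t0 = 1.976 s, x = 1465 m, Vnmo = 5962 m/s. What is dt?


x/Vnmo = 1465/5962 = 0.245723
(x/Vnmo)^2 = 0.06038
t0^2 = 3.904576
sqrt(3.904576 + 0.06038) = 1.99122
dt = 1.99122 - 1.976 = 0.01522

0.01522


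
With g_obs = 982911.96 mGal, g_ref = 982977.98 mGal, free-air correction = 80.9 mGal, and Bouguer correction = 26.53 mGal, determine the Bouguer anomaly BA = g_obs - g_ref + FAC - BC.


BA = g_obs - g_ref + FAC - BC
= 982911.96 - 982977.98 + 80.9 - 26.53
= -11.65 mGal

-11.65


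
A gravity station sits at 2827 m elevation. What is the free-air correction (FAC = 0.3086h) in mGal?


FAC = 0.3086 * h
= 0.3086 * 2827
= 872.4122 mGal

872.4122


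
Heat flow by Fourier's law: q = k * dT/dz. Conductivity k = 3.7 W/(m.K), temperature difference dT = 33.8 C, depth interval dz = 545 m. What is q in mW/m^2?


q = k * dT / dz * 1000
= 3.7 * 33.8 / 545 * 1000
= 0.229468 * 1000
= 229.4679 mW/m^2

229.4679


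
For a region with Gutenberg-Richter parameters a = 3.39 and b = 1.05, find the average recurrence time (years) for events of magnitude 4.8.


log10(N) = 3.39 - 1.05*4.8 = -1.65
N = 10^-1.65 = 0.022387
T = 1/N = 1/0.022387 = 44.6684 years

44.6684


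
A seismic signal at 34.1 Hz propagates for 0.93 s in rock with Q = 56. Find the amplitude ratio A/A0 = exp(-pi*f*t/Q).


pi*f*t/Q = pi*34.1*0.93/56 = 1.779095
A/A0 = exp(-1.779095) = 0.168791

0.168791


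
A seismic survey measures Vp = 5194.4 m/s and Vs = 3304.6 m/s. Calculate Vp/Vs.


Vp/Vs = 5194.4 / 3304.6
= 1.5719

1.5719


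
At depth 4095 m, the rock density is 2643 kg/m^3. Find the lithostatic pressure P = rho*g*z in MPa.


P = rho * g * z / 1e6
= 2643 * 9.81 * 4095 / 1e6
= 106174463.85 / 1e6
= 106.1745 MPa

106.1745


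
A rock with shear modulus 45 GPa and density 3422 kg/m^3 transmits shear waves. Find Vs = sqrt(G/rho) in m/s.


Convert G to Pa: G = 45e9 Pa
Compute G/rho = 45e9 / 3422 = 13150204.5587
Vs = sqrt(13150204.5587) = 3626.32 m/s

3626.32


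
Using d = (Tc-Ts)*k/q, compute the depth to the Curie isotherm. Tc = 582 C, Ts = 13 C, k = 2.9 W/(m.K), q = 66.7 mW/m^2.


T_Curie - T_surf = 582 - 13 = 569 C
Convert q to W/m^2: 66.7 mW/m^2 = 0.0667 W/m^2
d = 569 * 2.9 / 0.0667 = 24739.13 m

24739.13


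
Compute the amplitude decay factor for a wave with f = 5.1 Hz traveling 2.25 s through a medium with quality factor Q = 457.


pi*f*t/Q = pi*5.1*2.25/457 = 0.078884
A/A0 = exp(-0.078884) = 0.924148

0.924148


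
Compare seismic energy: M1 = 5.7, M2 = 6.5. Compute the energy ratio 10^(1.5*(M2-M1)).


M2 - M1 = 6.5 - 5.7 = 0.8
1.5 * 0.8 = 1.2
ratio = 10^1.2 = 15.85

15.85


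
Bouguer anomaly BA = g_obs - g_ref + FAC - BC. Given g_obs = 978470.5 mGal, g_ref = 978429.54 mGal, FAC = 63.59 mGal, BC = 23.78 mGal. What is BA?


BA = g_obs - g_ref + FAC - BC
= 978470.5 - 978429.54 + 63.59 - 23.78
= 80.77 mGal

80.77


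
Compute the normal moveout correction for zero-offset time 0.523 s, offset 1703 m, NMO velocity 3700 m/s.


x/Vnmo = 1703/3700 = 0.46027
(x/Vnmo)^2 = 0.211849
t0^2 = 0.273529
sqrt(0.273529 + 0.211849) = 0.696691
dt = 0.696691 - 0.523 = 0.173691

0.173691


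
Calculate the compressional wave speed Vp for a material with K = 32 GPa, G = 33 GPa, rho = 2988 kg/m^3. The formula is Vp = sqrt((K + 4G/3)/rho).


First compute the effective modulus:
K + 4G/3 = 32e9 + 4*33e9/3 = 76000000000.0 Pa
Then divide by density:
76000000000.0 / 2988 = 25435073.6278 Pa/(kg/m^3)
Take the square root:
Vp = sqrt(25435073.6278) = 5043.32 m/s

5043.32


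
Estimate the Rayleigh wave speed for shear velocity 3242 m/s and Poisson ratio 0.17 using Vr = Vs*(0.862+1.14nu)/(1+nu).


Numerator factor = 0.862 + 1.14*0.17 = 1.0558
Denominator = 1 + 0.17 = 1.17
Vr = 3242 * 1.0558 / 1.17 = 2925.56 m/s

2925.56


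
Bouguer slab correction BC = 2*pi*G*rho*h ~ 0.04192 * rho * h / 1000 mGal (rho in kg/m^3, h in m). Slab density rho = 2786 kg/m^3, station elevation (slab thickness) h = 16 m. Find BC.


BC = 0.04192 * rho * h / 1000
= 0.04192 * 2786 * 16 / 1000
= 1.8686 mGal

1.8686


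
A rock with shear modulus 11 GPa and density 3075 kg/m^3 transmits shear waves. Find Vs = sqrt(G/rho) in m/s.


Convert G to Pa: G = 11e9 Pa
Compute G/rho = 11e9 / 3075 = 3577235.7724
Vs = sqrt(3577235.7724) = 1891.36 m/s

1891.36


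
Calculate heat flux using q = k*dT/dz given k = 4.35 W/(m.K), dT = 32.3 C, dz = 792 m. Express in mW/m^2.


q = k * dT / dz * 1000
= 4.35 * 32.3 / 792 * 1000
= 0.177405 * 1000
= 177.4053 mW/m^2

177.4053


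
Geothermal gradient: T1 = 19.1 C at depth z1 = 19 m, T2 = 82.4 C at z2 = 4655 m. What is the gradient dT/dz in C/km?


dT = 82.4 - 19.1 = 63.3 C
dz = 4655 - 19 = 4636 m
gradient = dT/dz * 1000 = 63.3/4636 * 1000 = 13.654 C/km

13.654


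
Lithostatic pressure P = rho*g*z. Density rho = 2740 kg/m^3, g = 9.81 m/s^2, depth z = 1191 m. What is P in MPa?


P = rho * g * z / 1e6
= 2740 * 9.81 * 1191 / 1e6
= 32013365.4 / 1e6
= 32.0134 MPa

32.0134


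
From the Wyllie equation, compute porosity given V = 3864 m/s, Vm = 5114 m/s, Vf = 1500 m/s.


1/V - 1/Vm = 1/3864 - 1/5114 = 6.326e-05
1/Vf - 1/Vm = 1/1500 - 1/5114 = 0.00047113
phi = 6.326e-05 / 0.00047113 = 0.1343

0.1343


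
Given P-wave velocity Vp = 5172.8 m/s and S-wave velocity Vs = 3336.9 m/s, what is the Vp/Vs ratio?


Vp/Vs = 5172.8 / 3336.9
= 1.5502

1.5502


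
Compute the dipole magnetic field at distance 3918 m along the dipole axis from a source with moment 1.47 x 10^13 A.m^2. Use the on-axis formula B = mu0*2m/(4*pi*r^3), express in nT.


m = 1.47 x 10^13 = 14700000000000 A.m^2
2m = 29400000000000 A.m^2
r^3 = 3918^3 = 60144136632
B = (4pi*10^-7) * 29400000000000 / (4*pi * 60144136632) * 1e9
= 36945129.606216 / 755793511198.37 * 1e9
= 48882.5705 nT

48882.5705


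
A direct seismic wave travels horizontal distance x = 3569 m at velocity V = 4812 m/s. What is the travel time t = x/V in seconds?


t = x / V
= 3569 / 4812
= 0.7417 s

0.7417


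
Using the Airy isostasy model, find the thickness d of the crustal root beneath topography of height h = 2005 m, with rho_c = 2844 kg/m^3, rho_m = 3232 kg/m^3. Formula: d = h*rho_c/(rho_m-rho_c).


rho_m - rho_c = 3232 - 2844 = 388
d = 2005 * 2844 / 388
= 5702220 / 388
= 14696.44 m

14696.44


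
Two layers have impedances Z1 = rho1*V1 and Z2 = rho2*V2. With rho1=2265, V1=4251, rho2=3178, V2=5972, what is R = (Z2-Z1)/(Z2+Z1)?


Z1 = 2265 * 4251 = 9628515
Z2 = 3178 * 5972 = 18979016
R = (18979016 - 9628515) / (18979016 + 9628515) = 9350501 / 28607531 = 0.3269

0.3269


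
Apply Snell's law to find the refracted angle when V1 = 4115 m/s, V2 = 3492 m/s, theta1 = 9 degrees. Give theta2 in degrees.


sin(theta1) = sin(9 deg) = 0.156434
sin(theta2) = V2/V1 * sin(theta1) = 3492/4115 * 0.156434 = 0.132751
theta2 = arcsin(0.132751) = 7.6286 degrees

7.6286


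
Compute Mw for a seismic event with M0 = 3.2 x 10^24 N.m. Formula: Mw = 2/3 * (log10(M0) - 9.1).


log10(M0) = log10(3.2 x 10^24) = 24.5051
Mw = 2/3 * (24.5051 - 9.1)
= 2/3 * 15.4051
= 10.27

10.27


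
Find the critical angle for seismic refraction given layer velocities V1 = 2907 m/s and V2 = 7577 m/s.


V1/V2 = 2907/7577 = 0.383661
theta_c = arcsin(0.383661) = 22.5606 degrees

22.5606


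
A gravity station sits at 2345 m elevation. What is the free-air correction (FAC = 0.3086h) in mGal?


FAC = 0.3086 * h
= 0.3086 * 2345
= 723.667 mGal

723.667


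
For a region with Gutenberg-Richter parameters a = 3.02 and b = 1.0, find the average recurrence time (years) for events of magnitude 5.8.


log10(N) = 3.02 - 1.0*5.8 = -2.78
N = 10^-2.78 = 0.00166
T = 1/N = 1/0.00166 = 602.5596 years

602.5596
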